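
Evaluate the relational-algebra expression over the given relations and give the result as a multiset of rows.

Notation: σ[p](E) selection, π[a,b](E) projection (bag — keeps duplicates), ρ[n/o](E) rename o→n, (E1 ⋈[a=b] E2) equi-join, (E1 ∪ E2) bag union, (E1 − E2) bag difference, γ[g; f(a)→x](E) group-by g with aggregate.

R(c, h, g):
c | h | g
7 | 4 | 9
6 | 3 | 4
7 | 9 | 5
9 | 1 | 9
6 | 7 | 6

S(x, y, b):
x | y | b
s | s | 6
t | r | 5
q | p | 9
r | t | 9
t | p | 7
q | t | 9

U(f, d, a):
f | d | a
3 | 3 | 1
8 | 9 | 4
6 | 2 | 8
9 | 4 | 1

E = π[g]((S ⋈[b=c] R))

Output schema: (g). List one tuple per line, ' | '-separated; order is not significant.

Per-node cardinality:
  S → 6
  R → 5
  (S ⋈[b=c] R) → 7
  π[g]((S ⋈[b=c] R)) → 7

== RESULT ==
g
4
5
6
9
9
9
9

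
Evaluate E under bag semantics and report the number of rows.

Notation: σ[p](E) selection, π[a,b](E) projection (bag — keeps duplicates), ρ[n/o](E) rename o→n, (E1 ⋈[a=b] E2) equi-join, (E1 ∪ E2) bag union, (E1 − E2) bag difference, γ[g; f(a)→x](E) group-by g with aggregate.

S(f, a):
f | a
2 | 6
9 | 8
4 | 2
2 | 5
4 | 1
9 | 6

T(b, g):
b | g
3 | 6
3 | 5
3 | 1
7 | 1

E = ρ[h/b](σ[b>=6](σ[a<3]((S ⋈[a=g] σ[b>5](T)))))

Subexpression sizes:
  S → 6
  T → 4
  σ[b>5](T) → 1
  (S ⋈[a=g] σ[b>5](T)) → 1
  σ[a<3]((S ⋈[a=g] σ[b>5](T))) → 1
  σ[b>=6](σ[a<3]((S ⋈[a=g] σ[b>5](T)))) → 1
  ρ[h/b](σ[b>=6](σ[a<3]((S ⋈[a=g] σ[b>5](T))))) → 1

|E| = 1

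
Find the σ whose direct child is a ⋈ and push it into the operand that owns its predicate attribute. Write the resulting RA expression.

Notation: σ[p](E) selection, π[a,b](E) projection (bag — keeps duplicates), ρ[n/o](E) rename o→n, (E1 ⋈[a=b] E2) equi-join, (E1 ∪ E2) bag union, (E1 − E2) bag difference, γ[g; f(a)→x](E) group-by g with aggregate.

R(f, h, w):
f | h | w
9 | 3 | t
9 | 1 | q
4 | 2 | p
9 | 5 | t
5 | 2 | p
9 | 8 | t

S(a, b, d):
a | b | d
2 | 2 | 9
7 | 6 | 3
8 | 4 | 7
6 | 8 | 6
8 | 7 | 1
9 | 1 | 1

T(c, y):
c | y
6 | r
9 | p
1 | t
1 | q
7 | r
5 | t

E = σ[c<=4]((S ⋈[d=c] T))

σ filters on c, owned by the right side.
E' = (S ⋈[d=c] σ[c<=4](T))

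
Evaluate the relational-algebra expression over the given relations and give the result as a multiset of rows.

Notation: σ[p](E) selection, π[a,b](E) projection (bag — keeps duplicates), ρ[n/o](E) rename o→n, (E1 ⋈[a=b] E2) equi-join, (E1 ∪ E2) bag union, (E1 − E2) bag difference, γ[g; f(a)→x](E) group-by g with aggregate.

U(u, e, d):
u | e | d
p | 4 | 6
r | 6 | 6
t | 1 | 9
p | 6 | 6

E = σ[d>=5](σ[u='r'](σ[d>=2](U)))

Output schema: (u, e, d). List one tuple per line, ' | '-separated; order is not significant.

Stepwise |·|:
  U → 4
  σ[d>=2](U) → 4
  σ[u='r'](σ[d>=2](U)) → 1
  σ[d>=5](σ[u='r'](σ[d>=2](U))) → 1

== RESULT ==
u | e | d
r | 6 | 6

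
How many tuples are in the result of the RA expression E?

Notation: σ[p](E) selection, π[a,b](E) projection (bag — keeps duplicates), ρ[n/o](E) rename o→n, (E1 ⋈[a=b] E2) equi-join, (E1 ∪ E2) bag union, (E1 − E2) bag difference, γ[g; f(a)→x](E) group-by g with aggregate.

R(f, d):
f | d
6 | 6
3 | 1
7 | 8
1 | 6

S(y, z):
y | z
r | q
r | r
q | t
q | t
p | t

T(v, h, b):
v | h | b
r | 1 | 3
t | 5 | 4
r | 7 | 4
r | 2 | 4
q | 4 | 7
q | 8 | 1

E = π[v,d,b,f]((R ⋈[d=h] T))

Stepwise |·|:
  R → 4
  T → 6
  (R ⋈[d=h] T) → 2
  π[v,d,b,f]((R ⋈[d=h] T)) → 2

|E| = 2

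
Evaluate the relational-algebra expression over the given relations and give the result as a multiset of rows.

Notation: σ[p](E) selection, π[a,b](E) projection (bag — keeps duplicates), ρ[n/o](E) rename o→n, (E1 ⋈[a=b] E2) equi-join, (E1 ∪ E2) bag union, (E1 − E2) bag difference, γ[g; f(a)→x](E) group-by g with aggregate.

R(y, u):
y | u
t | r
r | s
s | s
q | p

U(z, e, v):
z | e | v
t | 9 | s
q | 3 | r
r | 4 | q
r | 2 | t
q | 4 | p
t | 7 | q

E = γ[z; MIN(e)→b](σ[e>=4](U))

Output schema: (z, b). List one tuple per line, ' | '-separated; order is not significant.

Row counts bottom-up:
  U → 6
  σ[e>=4](U) → 4
  γ[z; MIN(e)→b](σ[e>=4](U)) → 3

== RESULT ==
z | b
q | 4
r | 4
t | 7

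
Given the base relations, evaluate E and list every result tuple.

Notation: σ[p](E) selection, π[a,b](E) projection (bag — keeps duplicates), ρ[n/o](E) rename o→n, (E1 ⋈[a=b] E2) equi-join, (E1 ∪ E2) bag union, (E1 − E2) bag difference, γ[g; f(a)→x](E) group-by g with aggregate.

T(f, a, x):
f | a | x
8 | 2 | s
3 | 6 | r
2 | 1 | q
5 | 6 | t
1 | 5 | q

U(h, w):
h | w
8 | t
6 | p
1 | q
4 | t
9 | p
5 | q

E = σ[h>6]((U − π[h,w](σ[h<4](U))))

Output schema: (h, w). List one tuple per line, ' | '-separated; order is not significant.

Stepwise |·|:
  U → 6
  U → 6
  σ[h<4](U) → 1
  π[h,w](σ[h<4](U)) → 1
  (U − π[h,w](σ[h<4](U))) → 5
  σ[h>6]((U − π[h,w](σ[h<4](U)))) → 2

== RESULT ==
h | w
8 | t
9 | p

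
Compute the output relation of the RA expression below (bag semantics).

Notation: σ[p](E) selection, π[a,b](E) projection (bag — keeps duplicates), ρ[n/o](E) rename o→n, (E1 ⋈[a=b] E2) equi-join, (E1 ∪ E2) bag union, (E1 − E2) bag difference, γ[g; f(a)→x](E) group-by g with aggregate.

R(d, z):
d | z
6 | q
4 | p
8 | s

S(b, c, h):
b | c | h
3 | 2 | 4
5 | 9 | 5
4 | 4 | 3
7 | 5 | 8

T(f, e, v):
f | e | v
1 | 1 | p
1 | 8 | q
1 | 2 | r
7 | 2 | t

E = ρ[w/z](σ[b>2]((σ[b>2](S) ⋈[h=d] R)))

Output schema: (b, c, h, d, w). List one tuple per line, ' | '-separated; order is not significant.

Stepwise |·|:
  S → 4
  σ[b>2](S) → 4
  R → 3
  (σ[b>2](S) ⋈[h=d] R) → 2
  σ[b>2]((σ[b>2](S) ⋈[h=d] R)) → 2
  ρ[w/z](σ[b>2]((σ[b>2](S) ⋈[h=d] R))) → 2

== RESULT ==
b | c | h | d | w
3 | 2 | 4 | 4 | p
7 | 5 | 8 | 8 | s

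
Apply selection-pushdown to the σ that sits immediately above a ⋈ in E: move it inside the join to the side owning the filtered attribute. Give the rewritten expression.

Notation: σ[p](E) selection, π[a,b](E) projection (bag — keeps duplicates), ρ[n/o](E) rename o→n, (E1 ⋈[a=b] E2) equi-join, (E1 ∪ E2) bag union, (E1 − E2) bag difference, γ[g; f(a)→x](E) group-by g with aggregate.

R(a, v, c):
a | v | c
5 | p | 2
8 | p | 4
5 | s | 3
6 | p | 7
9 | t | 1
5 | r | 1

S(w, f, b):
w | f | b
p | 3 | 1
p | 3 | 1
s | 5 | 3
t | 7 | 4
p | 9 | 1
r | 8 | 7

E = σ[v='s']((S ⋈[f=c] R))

σ filters on v, owned by the right side.
E' = (S ⋈[f=c] σ[v='s'](R))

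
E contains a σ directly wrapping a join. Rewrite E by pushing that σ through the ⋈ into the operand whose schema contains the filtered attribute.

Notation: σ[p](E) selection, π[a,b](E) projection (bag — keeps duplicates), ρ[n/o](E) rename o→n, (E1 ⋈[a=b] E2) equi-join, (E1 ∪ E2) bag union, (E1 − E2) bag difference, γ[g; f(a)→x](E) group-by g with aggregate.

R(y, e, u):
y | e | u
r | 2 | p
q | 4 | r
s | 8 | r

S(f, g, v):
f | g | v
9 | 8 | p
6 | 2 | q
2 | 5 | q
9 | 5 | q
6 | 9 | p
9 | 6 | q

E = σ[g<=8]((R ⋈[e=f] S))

σ filters on g, owned by the right side.
E' = (R ⋈[e=f] σ[g<=8](S))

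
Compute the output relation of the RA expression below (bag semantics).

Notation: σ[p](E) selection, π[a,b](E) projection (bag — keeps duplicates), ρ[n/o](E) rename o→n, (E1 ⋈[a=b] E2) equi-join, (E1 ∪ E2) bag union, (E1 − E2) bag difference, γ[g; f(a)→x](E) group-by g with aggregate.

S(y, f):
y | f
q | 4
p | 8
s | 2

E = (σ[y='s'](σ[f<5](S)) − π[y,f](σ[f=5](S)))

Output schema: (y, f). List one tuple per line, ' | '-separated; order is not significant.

Per-node cardinality:
  S → 3
  σ[f<5](S) → 2
  σ[y='s'](σ[f<5](S)) → 1
  S → 3
  σ[f=5](S) → 0
  π[y,f](σ[f=5](S)) → 0
  (σ[y='s'](σ[f<5](S)) − π[y,f](σ[f=5](S))) → 1

== RESULT ==
y | f
s | 2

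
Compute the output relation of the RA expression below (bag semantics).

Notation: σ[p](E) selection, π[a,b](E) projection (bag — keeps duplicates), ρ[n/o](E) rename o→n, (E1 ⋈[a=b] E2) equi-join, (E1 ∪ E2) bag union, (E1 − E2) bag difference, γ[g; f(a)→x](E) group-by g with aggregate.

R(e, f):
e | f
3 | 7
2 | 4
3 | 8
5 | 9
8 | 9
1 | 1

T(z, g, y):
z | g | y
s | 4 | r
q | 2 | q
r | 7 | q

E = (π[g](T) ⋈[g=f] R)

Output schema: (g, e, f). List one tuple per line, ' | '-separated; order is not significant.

Stepwise |·|:
  T → 3
  π[g](T) → 3
  R → 6
  (π[g](T) ⋈[g=f] R) → 2

== RESULT ==
g | e | f
4 | 2 | 4
7 | 3 | 7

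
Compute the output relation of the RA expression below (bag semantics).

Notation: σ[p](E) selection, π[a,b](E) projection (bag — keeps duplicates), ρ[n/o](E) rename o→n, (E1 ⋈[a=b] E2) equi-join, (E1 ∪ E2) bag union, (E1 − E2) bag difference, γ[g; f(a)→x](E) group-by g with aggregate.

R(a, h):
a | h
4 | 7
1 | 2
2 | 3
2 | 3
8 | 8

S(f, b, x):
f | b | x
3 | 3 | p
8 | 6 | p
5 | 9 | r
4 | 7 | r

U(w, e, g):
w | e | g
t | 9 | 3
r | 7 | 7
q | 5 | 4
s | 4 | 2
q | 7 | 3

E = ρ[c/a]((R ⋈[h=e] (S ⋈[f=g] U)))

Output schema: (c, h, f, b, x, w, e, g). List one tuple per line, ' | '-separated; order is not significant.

Per-node cardinality:
  R → 5
  S → 4
  U → 5
  (S ⋈[f=g] U) → 3
  (R ⋈[h=e] (S ⋈[f=g] U)) → 1
  ρ[c/a]((R ⋈[h=e] (S ⋈[f=g] U))) → 1

== RESULT ==
c | h | f | b | x | w | e | g
4 | 7 | 3 | 3 | p | q | 7 | 3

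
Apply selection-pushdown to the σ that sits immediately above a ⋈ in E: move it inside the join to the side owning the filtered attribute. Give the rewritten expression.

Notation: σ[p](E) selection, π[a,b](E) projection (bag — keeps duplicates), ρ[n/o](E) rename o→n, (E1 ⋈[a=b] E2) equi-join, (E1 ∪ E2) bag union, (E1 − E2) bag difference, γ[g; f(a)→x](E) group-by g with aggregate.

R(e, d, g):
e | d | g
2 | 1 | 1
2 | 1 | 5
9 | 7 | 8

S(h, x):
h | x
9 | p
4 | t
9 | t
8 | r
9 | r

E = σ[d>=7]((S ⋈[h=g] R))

σ filters on d, owned by the right side.
E' = (S ⋈[h=g] σ[d>=7](R))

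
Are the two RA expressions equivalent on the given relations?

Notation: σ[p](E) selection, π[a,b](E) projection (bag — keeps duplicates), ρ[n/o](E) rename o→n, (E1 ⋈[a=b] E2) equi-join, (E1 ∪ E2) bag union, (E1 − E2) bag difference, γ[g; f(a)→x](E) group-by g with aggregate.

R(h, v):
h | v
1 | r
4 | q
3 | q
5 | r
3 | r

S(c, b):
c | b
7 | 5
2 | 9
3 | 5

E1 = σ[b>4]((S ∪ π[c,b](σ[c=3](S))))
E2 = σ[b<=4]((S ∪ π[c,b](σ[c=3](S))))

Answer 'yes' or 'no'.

E1 per-node cardinality:
  S → 3
  S → 3
  σ[c=3](S) → 1
  π[c,b](σ[c=3](S)) → 1
  (S ∪ π[c,b](σ[c=3](S))) → 4
  σ[b>4]((S ∪ π[c,b](σ[c=3](S)))) → 4
E2 per-node cardinality:
  S → 3
  S → 3
  σ[c=3](S) → 1
  π[c,b](σ[c=3](S)) → 1
  (S ∪ π[c,b](σ[c=3](S))) → 4
  σ[b<=4]((S ∪ π[c,b](σ[c=3](S)))) → 0

E1 result:
c | b
2 | 9
3 | 5
3 | 5
7 | 5
E2 result:
c | b
(0 rows)
Witness: (2, 9) appears 1× in E1 but 0× in E2.

no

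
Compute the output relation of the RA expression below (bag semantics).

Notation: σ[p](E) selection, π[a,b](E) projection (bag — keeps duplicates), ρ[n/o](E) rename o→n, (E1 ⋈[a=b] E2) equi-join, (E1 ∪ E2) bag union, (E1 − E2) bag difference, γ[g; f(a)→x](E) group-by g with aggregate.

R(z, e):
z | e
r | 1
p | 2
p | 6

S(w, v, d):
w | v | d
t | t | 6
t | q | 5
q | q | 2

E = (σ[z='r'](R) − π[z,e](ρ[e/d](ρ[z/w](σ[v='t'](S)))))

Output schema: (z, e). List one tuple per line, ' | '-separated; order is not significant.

Row counts bottom-up:
  R → 3
  σ[z='r'](R) → 1
  S → 3
  σ[v='t'](S) → 1
  ρ[z/w](σ[v='t'](S)) → 1
  ρ[e/d](ρ[z/w](σ[v='t'](S))) → 1
  π[z,e](ρ[e/d](ρ[z/w](σ[v='t'](S)))) → 1
  (σ[z='r'](R) − π[z,e](ρ[e/d](ρ[z/w](σ[v='t'](S))))) → 1

== RESULT ==
z | e
r | 1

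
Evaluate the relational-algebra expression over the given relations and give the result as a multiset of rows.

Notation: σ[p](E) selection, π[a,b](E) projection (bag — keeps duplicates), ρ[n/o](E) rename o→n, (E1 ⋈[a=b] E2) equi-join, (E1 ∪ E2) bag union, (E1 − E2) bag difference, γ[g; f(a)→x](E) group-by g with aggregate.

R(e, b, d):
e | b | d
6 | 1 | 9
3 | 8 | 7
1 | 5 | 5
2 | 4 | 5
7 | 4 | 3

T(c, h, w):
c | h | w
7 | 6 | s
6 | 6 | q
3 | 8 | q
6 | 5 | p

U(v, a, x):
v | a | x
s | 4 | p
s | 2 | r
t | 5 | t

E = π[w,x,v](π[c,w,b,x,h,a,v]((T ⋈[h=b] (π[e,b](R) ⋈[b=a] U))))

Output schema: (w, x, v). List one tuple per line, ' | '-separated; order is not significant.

Subexpression sizes:
  T → 4
  R → 5
  π[e,b](R) → 5
  U → 3
  (π[e,b](R) ⋈[b=a] U) → 3
  (T ⋈[h=b] (π[e,b](R) ⋈[b=a] U)) → 1
  π[c,w,b,x,h,a,v]((T ⋈[h=b] (π[e,b](R) ⋈[b=a] U))) → 1
  π[w,x,v](π[c,w,b,x,h,a,v]((T ⋈[h=b] (π[e,b](R) ⋈[b=a] U)))) → 1

== RESULT ==
w | x | v
p | t | t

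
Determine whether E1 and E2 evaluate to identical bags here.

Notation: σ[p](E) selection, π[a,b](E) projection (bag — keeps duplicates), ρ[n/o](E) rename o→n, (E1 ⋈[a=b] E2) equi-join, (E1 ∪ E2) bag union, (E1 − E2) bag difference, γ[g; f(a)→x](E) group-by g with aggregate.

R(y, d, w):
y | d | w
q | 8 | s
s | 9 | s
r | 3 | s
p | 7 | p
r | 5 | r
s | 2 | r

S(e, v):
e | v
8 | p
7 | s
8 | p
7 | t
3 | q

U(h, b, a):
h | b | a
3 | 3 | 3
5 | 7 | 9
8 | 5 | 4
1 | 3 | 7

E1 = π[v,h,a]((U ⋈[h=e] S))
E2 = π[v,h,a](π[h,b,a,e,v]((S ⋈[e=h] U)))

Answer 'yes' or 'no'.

E1 per-node cardinality:
  U → 4
  S → 5
  (U ⋈[h=e] S) → 3
  π[v,h,a]((U ⋈[h=e] S)) → 3
E2 per-node cardinality:
  S → 5
  U → 4
  (S ⋈[e=h] U) → 3
  π[h,b,a,e,v]((S ⋈[e=h] U)) → 3
  π[v,h,a](π[h,b,a,e,v]((S ⋈[e=h] U))) → 3

E1 and E2 produce the same multiset:
v | h | a
p | 8 | 4
p | 8 | 4
q | 3 | 3

yes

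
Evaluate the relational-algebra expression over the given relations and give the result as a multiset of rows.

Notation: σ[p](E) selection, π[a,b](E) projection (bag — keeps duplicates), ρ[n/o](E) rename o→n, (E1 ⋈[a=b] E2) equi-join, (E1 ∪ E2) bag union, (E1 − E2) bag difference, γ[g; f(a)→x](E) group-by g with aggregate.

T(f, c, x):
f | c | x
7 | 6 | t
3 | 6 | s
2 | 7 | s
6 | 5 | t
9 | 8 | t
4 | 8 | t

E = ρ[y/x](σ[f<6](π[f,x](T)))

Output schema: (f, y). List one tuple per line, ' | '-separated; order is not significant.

Stepwise |·|:
  T → 6
  π[f,x](T) → 6
  σ[f<6](π[f,x](T)) → 3
  ρ[y/x](σ[f<6](π[f,x](T))) → 3

== RESULT ==
f | y
2 | s
3 | s
4 | t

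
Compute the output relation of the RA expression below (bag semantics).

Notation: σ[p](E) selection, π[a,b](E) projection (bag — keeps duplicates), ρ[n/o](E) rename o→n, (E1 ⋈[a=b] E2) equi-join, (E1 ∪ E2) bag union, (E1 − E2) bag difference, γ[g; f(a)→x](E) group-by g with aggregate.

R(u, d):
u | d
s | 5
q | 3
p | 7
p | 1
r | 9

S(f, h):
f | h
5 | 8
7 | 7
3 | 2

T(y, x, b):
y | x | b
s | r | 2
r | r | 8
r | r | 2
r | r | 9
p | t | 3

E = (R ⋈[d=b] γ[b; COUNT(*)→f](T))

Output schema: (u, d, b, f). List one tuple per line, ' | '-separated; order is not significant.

Per-node cardinality:
  R → 5
  T → 5
  γ[b; COUNT(*)→f](T) → 4
  (R ⋈[d=b] γ[b; COUNT(*)→f](T)) → 2

== RESULT ==
u | d | b | f
q | 3 | 3 | 1
r | 9 | 9 | 1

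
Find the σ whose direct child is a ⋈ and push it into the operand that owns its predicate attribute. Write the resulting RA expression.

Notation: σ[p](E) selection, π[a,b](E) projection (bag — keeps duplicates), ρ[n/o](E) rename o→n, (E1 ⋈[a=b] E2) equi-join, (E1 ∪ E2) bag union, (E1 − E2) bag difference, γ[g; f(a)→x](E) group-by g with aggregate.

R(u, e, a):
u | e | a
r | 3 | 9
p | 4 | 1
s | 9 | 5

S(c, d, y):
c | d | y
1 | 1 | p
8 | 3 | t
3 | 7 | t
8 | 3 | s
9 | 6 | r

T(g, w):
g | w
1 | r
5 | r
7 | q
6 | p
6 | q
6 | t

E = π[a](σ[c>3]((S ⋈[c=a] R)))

σ filters on c, owned by the left side.
E' = π[a]((σ[c>3](S) ⋈[c=a] R))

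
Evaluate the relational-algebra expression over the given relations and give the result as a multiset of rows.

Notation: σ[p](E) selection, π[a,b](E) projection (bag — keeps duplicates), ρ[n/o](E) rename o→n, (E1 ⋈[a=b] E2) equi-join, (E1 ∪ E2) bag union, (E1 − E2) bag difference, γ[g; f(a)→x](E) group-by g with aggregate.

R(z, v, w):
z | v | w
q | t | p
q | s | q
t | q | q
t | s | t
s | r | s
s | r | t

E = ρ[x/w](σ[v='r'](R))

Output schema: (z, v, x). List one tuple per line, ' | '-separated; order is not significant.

Stepwise |·|:
  R → 6
  σ[v='r'](R) → 2
  ρ[x/w](σ[v='r'](R)) → 2

== RESULT ==
z | v | x
s | r | s
s | r | t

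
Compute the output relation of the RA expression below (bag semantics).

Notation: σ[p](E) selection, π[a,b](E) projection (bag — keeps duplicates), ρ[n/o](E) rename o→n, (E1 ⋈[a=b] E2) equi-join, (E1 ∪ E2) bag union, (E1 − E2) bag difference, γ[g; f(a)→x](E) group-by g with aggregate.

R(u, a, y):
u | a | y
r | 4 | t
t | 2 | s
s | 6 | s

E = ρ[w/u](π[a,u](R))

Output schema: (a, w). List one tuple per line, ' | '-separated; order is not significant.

Per-node cardinality:
  R → 3
  π[a,u](R) → 3
  ρ[w/u](π[a,u](R)) → 3

== RESULT ==
a | w
2 | t
4 | r
6 | s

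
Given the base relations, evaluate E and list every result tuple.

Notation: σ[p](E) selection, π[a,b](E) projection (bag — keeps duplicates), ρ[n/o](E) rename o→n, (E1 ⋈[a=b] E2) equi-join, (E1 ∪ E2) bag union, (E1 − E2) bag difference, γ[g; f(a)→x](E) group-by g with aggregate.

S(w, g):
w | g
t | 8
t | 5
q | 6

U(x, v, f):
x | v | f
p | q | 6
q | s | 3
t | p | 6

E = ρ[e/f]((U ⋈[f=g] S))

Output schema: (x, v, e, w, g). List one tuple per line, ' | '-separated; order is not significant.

Stepwise |·|:
  U → 3
  S → 3
  (U ⋈[f=g] S) → 2
  ρ[e/f]((U ⋈[f=g] S)) → 2

== RESULT ==
x | v | e | w | g
p | q | 6 | q | 6
t | p | 6 | q | 6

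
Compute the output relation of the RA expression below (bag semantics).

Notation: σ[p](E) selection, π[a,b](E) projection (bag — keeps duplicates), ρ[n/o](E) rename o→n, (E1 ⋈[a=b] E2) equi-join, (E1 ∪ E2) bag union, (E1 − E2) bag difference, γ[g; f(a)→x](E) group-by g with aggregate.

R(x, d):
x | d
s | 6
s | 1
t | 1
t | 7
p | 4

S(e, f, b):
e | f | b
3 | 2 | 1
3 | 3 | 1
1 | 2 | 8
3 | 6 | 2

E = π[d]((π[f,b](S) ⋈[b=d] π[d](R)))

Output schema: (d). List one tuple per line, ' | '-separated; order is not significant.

Stepwise |·|:
  S → 4
  π[f,b](S) → 4
  R → 5
  π[d](R) → 5
  (π[f,b](S) ⋈[b=d] π[d](R)) → 4
  π[d]((π[f,b](S) ⋈[b=d] π[d](R))) → 4

== RESULT ==
d
1
1
1
1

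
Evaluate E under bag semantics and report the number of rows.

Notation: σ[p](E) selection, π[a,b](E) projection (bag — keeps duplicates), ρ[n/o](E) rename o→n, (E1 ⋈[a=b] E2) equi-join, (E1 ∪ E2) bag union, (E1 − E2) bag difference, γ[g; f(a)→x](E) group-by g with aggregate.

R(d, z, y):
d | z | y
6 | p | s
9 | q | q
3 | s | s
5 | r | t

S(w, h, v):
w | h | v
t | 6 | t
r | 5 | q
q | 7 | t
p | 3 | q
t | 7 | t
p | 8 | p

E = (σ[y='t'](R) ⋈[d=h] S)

Subexpression sizes:
  R → 4
  σ[y='t'](R) → 1
  S → 6
  (σ[y='t'](R) ⋈[d=h] S) → 1

|E| = 1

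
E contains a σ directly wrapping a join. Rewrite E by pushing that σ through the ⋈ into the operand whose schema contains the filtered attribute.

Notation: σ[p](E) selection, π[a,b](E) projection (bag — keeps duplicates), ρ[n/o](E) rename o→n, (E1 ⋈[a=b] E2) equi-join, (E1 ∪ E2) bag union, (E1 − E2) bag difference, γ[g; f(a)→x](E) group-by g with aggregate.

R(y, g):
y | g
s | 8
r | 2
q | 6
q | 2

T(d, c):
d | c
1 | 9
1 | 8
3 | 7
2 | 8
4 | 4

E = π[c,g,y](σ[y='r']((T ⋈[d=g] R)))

σ filters on y, owned by the right side.
E' = π[c,g,y]((T ⋈[d=g] σ[y='r'](R)))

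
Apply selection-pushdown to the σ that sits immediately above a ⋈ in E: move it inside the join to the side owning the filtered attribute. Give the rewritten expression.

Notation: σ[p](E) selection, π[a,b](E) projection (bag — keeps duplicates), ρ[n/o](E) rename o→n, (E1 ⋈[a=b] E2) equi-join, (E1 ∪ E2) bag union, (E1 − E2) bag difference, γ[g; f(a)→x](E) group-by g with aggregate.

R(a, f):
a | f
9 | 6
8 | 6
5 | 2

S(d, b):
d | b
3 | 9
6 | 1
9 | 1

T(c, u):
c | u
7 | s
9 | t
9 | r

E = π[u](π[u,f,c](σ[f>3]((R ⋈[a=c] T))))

σ filters on f, owned by the left side.
E' = π[u](π[u,f,c]((σ[f>3](R) ⋈[a=c] T)))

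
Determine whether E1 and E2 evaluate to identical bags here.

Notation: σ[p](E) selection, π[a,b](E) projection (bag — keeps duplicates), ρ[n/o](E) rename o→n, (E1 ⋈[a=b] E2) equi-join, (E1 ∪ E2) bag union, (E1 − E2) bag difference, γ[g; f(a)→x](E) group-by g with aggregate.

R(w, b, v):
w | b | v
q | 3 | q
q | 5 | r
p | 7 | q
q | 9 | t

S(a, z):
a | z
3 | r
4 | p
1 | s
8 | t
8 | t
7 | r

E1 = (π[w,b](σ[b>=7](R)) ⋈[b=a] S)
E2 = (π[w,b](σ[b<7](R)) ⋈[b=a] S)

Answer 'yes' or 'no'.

E1 stepwise |·|:
  R → 4
  σ[b>=7](R) → 2
  π[w,b](σ[b>=7](R)) → 2
  S → 6
  (π[w,b](σ[b>=7](R)) ⋈[b=a] S) → 1
E2 stepwise |·|:
  R → 4
  σ[b<7](R) → 2
  π[w,b](σ[b<7](R)) → 2
  S → 6
  (π[w,b](σ[b<7](R)) ⋈[b=a] S) → 1

E1 result:
w | b | a | z
p | 7 | 7 | r
E2 result:
w | b | a | z
q | 3 | 3 | r
Witness: ('q', 3, 3, 'r') appears 0× in E1 but 1× in E2.

no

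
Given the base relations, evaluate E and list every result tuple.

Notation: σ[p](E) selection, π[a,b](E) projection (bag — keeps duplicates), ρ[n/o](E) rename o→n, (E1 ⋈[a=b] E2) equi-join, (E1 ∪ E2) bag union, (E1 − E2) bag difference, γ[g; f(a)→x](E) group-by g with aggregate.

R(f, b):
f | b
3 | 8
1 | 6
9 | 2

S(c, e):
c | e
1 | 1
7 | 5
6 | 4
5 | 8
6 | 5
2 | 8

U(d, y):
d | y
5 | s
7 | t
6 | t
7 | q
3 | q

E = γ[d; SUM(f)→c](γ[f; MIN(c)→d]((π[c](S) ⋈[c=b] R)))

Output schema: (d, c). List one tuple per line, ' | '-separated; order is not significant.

Subexpression sizes:
  S → 6
  π[c](S) → 6
  R → 3
  (π[c](S) ⋈[c=b] R) → 3
  γ[f; MIN(c)→d]((π[c](S) ⋈[c=b] R)) → 2
  γ[d; SUM(f)→c](γ[f; MIN(c)→d]((π[c](S) ⋈[c=b] R))) → 2

== RESULT ==
d | c
2 | 9
6 | 1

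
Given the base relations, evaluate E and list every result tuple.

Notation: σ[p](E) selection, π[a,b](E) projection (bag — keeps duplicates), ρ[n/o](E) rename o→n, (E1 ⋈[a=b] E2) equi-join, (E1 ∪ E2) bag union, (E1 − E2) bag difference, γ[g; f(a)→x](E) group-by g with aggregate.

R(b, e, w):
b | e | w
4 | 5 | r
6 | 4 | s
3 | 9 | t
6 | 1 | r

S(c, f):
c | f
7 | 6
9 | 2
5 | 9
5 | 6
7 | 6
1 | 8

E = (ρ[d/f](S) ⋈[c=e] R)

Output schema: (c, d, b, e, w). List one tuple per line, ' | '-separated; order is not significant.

Per-node cardinality:
  S → 6
  ρ[d/f](S) → 6
  R → 4
  (ρ[d/f](S) ⋈[c=e] R) → 4

== RESULT ==
c | d | b | e | w
1 | 8 | 6 | 1 | r
5 | 6 | 4 | 5 | r
5 | 9 | 4 | 5 | r
9 | 2 | 3 | 9 | t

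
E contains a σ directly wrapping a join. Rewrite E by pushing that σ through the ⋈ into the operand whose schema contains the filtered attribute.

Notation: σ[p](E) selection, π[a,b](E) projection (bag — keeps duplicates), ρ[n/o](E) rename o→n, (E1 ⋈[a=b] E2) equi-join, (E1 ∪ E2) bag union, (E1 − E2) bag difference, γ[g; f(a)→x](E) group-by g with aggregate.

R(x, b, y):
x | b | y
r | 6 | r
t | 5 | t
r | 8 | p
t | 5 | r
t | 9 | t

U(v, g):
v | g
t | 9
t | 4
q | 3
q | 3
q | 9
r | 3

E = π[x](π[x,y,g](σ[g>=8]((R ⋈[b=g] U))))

σ filters on g, owned by the right side.
E' = π[x](π[x,y,g]((R ⋈[b=g] σ[g>=8](U))))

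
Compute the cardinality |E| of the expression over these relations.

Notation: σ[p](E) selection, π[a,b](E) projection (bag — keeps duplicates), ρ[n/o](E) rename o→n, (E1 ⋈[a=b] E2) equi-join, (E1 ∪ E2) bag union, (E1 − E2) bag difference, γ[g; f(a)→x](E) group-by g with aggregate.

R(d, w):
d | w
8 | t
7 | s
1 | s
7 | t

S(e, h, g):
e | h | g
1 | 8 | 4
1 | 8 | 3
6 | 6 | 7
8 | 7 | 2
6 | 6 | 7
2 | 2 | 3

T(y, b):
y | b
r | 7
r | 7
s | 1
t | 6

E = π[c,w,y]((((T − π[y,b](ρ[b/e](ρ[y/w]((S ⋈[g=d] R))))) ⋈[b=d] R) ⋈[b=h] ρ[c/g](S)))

Per-node cardinality:
  T → 4
  S → 6
  R → 4
  (S ⋈[g=d] R) → 4
  ρ[y/w]((S ⋈[g=d] R)) → 4
  ρ[b/e](ρ[y/w]((S ⋈[g=d] R))) → 4
  π[y,b](ρ[b/e](ρ[y/w]((S ⋈[g=d] R)))) → 4
  (T − π[y,b](ρ[b/e](ρ[y/w]((S ⋈[g=d] R))))) → 3
  R → 4
  ((T − π[y,b](ρ[b/e](ρ[y/w]((S ⋈[g=d] R))))) ⋈[b=d] R) → 5
  S → 6
  ρ[c/g](S) → 6
  (((T − π[y,b](ρ[b/e](ρ[y/w]((S ⋈[g=d] R))))) ⋈[b=d] R) ⋈[b=h] ρ[c/g](S)) → 4
  π[c,w,y]((((T − π[y,b](ρ[b/e](ρ[y/w]((S ⋈[g=d] R))))) ⋈[b=d] R) ⋈[b=h] ρ[c/g](S))) → 4

|E| = 4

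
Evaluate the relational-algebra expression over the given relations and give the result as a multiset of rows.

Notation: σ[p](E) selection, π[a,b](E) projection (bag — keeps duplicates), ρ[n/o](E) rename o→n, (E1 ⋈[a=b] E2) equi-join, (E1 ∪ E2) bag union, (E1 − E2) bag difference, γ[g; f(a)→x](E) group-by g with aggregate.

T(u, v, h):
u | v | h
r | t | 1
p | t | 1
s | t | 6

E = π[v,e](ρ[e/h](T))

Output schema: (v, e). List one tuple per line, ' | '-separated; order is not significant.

Row counts bottom-up:
  T → 3
  ρ[e/h](T) → 3
  π[v,e](ρ[e/h](T)) → 3

== RESULT ==
v | e
t | 1
t | 1
t | 6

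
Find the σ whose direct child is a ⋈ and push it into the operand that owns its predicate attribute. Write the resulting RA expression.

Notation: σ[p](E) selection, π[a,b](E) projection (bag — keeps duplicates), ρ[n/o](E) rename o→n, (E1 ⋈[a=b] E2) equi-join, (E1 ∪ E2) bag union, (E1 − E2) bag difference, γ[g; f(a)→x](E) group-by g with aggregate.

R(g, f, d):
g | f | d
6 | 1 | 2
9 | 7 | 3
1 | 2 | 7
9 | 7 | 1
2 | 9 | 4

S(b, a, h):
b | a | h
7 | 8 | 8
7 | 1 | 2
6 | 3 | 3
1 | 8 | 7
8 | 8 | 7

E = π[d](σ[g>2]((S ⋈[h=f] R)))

σ filters on g, owned by the right side.
E' = π[d]((S ⋈[h=f] σ[g>2](R)))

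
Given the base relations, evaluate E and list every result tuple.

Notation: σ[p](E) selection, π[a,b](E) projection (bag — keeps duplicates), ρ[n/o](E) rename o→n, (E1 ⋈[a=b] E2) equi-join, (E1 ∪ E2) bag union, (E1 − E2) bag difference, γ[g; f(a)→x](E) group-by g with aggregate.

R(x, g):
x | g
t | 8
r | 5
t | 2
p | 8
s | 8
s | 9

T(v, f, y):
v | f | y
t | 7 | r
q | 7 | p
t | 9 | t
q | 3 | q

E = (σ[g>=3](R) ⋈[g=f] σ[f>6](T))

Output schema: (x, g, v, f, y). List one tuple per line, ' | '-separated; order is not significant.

Stepwise |·|:
  R → 6
  σ[g>=3](R) → 5
  T → 4
  σ[f>6](T) → 3
  (σ[g>=3](R) ⋈[g=f] σ[f>6](T)) → 1

== RESULT ==
x | g | v | f | y
s | 9 | t | 9 | t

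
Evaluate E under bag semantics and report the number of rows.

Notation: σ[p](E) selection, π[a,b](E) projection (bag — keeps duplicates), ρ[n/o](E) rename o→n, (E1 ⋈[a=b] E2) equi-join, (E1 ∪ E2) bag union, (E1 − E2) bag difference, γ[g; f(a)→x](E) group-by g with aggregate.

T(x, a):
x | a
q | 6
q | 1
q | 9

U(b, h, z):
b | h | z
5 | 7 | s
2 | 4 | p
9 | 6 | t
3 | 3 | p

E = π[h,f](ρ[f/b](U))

Subexpression sizes:
  U → 4
  ρ[f/b](U) → 4
  π[h,f](ρ[f/b](U)) → 4

|E| = 4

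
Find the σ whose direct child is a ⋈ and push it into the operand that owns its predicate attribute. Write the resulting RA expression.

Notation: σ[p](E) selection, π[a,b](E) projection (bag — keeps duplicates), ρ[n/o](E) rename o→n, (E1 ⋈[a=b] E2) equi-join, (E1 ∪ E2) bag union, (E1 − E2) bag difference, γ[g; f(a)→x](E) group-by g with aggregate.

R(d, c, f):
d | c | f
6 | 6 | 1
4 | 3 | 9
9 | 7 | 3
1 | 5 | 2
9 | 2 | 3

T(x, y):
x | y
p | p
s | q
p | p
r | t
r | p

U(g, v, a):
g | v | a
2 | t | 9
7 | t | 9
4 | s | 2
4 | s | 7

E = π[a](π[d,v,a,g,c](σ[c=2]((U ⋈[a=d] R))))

σ filters on c, owned by the right side.
E' = π[a](π[d,v,a,g,c]((U ⋈[a=d] σ[c=2](R))))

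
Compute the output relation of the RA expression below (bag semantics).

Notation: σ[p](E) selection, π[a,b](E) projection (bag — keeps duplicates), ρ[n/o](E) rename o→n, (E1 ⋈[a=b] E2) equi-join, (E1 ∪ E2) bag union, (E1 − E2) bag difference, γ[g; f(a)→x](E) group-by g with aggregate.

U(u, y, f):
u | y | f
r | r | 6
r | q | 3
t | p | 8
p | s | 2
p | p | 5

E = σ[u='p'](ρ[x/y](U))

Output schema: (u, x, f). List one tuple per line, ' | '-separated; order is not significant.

Stepwise |·|:
  U → 5
  ρ[x/y](U) → 5
  σ[u='p'](ρ[x/y](U)) → 2

== RESULT ==
u | x | f
p | p | 5
p | s | 2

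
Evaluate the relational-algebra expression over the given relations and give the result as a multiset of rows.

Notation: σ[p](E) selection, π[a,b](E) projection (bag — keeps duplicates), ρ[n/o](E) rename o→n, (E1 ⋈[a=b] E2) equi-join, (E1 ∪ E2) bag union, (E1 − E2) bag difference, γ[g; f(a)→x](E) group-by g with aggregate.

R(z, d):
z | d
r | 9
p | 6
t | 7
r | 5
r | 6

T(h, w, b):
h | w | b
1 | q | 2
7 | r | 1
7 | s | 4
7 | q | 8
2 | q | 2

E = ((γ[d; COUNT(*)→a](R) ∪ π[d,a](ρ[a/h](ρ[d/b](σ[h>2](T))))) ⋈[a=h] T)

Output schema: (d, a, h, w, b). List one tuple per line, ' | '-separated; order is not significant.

Stepwise |·|:
  R → 5
  γ[d; COUNT(*)→a](R) → 4
  T → 5
  σ[h>2](T) → 3
  ρ[d/b](σ[h>2](T)) → 3
  ρ[a/h](ρ[d/b](σ[h>2](T))) → 3
  π[d,a](ρ[a/h](ρ[d/b](σ[h>2](T)))) → 3
  (γ[d; COUNT(*)→a](R) ∪ π[d,a](ρ[a/h](ρ[d/b](σ[h>2](T))))) → 7
  T → 5
  ((γ[d; COUNT(*)→a](R) ∪ π[d,a](ρ[a/h](ρ[d/b](σ[h>2](T))))) ⋈[a=h] T) → 13

== RESULT ==
d | a | h | w | b
1 | 7 | 7 | q | 8
1 | 7 | 7 | r | 1
1 | 7 | 7 | s | 4
4 | 7 | 7 | q | 8
4 | 7 | 7 | r | 1
4 | 7 | 7 | s | 4
5 | 1 | 1 | q | 2
6 | 2 | 2 | q | 2
7 | 1 | 1 | q | 2
8 | 7 | 7 | q | 8
8 | 7 | 7 | r | 1
8 | 7 | 7 | s | 4
9 | 1 | 1 | q | 2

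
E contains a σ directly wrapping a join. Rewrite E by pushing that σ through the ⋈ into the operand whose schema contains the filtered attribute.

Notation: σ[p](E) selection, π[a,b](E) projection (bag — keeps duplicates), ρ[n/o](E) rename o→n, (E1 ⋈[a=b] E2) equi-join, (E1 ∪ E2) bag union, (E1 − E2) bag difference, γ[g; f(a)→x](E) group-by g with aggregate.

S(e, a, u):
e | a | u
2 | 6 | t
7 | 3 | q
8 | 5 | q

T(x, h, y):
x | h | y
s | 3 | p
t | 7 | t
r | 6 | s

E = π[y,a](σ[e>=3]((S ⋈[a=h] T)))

σ filters on e, owned by the left side.
E' = π[y,a]((σ[e>=3](S) ⋈[a=h] T))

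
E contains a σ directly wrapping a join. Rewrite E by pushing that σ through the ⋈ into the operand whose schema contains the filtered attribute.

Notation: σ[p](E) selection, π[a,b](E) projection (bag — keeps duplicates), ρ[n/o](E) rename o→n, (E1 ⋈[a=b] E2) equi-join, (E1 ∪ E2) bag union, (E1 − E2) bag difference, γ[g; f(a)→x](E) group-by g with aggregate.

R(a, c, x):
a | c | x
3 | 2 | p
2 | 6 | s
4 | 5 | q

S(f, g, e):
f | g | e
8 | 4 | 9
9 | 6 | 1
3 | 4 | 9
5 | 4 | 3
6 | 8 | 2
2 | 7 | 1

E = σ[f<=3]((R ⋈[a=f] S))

σ filters on f, owned by the right side.
E' = (R ⋈[a=f] σ[f<=3](S))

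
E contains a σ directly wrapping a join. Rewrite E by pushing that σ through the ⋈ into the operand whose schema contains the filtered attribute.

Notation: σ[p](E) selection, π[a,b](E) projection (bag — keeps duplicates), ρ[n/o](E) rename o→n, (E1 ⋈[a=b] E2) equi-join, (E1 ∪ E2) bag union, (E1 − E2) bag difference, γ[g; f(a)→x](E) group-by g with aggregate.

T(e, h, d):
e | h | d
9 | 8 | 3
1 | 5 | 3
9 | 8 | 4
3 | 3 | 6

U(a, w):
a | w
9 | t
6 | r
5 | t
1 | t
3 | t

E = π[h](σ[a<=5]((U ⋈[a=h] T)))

σ filters on a, owned by the left side.
E' = π[h]((σ[a<=5](U) ⋈[a=h] T))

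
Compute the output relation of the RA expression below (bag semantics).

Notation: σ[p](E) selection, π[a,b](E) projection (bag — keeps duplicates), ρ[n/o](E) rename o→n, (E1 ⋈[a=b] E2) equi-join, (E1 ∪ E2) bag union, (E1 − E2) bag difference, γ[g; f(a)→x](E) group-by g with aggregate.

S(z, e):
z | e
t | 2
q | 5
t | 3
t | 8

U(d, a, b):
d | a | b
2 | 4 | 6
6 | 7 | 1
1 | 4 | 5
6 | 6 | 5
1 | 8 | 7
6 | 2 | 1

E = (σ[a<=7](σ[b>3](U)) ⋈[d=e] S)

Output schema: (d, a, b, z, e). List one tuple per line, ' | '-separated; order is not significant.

Row counts bottom-up:
  U → 6
  σ[b>3](U) → 4
  σ[a<=7](σ[b>3](U)) → 3
  S → 4
  (σ[a<=7](σ[b>3](U)) ⋈[d=e] S) → 1

== RESULT ==
d | a | b | z | e
2 | 4 | 6 | t | 2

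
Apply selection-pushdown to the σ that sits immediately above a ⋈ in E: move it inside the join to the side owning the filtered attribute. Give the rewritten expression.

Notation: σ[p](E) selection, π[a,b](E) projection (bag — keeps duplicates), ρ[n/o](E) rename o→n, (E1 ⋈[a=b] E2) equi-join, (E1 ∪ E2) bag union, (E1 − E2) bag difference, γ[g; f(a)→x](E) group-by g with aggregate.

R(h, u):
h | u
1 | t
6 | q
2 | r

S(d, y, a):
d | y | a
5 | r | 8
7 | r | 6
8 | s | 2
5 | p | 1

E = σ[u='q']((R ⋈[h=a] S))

σ filters on u, owned by the left side.
E' = (σ[u='q'](R) ⋈[h=a] S)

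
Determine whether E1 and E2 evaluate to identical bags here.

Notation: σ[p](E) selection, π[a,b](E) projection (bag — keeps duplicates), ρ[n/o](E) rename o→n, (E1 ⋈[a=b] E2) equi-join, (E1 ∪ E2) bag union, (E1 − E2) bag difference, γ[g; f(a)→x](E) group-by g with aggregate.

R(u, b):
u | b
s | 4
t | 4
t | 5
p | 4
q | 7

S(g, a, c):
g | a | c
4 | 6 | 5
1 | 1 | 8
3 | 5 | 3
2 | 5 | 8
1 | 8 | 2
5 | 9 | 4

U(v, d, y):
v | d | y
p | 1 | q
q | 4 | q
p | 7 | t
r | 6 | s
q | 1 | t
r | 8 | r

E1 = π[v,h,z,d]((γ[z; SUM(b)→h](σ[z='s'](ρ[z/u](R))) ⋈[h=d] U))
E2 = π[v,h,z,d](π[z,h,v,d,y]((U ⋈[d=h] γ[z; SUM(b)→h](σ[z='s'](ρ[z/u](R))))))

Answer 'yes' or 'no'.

E1 per-node cardinality:
  R → 5
  ρ[z/u](R) → 5
  σ[z='s'](ρ[z/u](R)) → 1
  γ[z; SUM(b)→h](σ[z='s'](ρ[z/u](R))) → 1
  U → 6
  (γ[z; SUM(b)→h](σ[z='s'](ρ[z/u](R))) ⋈[h=d] U) → 1
  π[v,h,z,d]((γ[z; SUM(b)→h](σ[z='s'](ρ[z/u](R))) ⋈[h=d] U)) → 1
E2 per-node cardinality:
  U → 6
  R → 5
  ρ[z/u](R) → 5
  σ[z='s'](ρ[z/u](R)) → 1
  γ[z; SUM(b)→h](σ[z='s'](ρ[z/u](R))) → 1
  (U ⋈[d=h] γ[z; SUM(b)→h](σ[z='s'](ρ[z/u](R)))) → 1
  π[z,h,v,d,y]((U ⋈[d=h] γ[z; SUM(b)→h](σ[z='s'](ρ[z/u](R))))) → 1
  π[v,h,z,d](π[z,h,v,d,y]((U ⋈[d=h] γ[z; SUM(b)→h](σ[z='s'](ρ[z/u](R)))))) → 1

E1 and E2 produce the same multiset:
v | h | z | d
q | 4 | s | 4

yes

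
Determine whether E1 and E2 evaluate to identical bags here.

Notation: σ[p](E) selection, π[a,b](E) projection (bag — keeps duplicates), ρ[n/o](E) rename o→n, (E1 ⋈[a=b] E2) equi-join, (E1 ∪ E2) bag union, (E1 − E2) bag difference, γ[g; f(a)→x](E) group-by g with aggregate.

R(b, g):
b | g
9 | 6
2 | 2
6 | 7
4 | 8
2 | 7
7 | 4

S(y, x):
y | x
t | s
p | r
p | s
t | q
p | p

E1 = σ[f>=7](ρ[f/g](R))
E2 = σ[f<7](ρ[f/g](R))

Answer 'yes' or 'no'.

E1 subexpression sizes:
  R → 6
  ρ[f/g](R) → 6
  σ[f>=7](ρ[f/g](R)) → 3
E2 subexpression sizes:
  R → 6
  ρ[f/g](R) → 6
  σ[f<7](ρ[f/g](R)) → 3

E1 result:
b | f
2 | 7
4 | 8
6 | 7
E2 result:
b | f
2 | 2
7 | 4
9 | 6
Witness: (6, 7) appears 1× in E1 but 0× in E2.

no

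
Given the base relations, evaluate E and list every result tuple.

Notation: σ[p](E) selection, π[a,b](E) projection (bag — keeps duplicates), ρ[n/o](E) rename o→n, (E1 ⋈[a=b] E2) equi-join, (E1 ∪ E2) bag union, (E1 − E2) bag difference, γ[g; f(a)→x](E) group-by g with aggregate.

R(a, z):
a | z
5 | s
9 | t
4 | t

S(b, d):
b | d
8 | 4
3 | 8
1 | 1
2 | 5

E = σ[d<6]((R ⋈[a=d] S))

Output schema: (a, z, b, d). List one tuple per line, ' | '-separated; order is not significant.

Per-node cardinality:
  R → 3
  S → 4
  (R ⋈[a=d] S) → 2
  σ[d<6]((R ⋈[a=d] S)) → 2

== RESULT ==
a | z | b | d
4 | t | 8 | 4
5 | s | 2 | 5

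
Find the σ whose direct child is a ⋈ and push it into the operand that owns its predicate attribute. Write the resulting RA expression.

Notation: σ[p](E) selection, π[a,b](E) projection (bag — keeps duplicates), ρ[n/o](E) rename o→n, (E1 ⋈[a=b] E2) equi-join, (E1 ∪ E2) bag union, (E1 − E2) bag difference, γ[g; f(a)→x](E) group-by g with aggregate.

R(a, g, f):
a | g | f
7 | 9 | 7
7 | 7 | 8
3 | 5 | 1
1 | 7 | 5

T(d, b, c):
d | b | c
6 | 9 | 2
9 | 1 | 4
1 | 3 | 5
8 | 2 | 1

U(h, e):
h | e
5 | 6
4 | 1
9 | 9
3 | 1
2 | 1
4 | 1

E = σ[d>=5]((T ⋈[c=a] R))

σ filters on d, owned by the left side.
E' = (σ[d>=5](T) ⋈[c=a] R)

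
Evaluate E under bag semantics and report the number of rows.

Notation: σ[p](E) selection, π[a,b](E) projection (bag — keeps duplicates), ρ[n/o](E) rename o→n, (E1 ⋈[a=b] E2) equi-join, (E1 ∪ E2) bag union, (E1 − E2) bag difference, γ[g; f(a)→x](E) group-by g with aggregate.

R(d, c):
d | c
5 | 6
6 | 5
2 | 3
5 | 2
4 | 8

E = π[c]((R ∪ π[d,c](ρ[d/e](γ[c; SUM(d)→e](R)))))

Stepwise |·|:
  R → 5
  R → 5
  γ[c; SUM(d)→e](R) → 5
  ρ[d/e](γ[c; SUM(d)→e](R)) → 5
  π[d,c](ρ[d/e](γ[c; SUM(d)→e](R))) → 5
  (R ∪ π[d,c](ρ[d/e](γ[c; SUM(d)→e](R)))) → 10
  π[c]((R ∪ π[d,c](ρ[d/e](γ[c; SUM(d)→e](R))))) → 10

|E| = 10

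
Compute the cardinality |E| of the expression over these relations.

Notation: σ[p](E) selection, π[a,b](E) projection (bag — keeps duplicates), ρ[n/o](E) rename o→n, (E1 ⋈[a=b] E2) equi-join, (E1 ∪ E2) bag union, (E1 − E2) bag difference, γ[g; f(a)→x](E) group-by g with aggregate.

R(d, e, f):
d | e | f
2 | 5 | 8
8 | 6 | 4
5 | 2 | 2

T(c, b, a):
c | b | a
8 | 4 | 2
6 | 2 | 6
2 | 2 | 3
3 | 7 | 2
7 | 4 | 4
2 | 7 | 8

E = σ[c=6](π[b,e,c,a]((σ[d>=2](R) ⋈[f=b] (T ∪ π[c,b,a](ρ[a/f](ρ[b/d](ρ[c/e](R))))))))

Row counts bottom-up:
  R → 3
  σ[d>=2](R) → 3
  T → 6
  R → 3
  ρ[c/e](R) → 3
  ρ[b/d](ρ[c/e](R)) → 3
  ρ[a/f](ρ[b/d](ρ[c/e](R))) → 3
  π[c,b,a](ρ[a/f](ρ[b/d](ρ[c/e](R)))) → 3
  (T ∪ π[c,b,a](ρ[a/f](ρ[b/d](ρ[c/e](R))))) → 9
  (σ[d>=2](R) ⋈[f=b] (T ∪ π[c,b,a](ρ[a/f](ρ[b/d](ρ[c/e](R)))))) → 6
  π[b,e,c,a]((σ[d>=2](R) ⋈[f=b] (T ∪ π[c,b,a](ρ[a/f](ρ[b/d](ρ[c/e](R))))))) → 6
  σ[c=6](π[b,e,c,a]((σ[d>=2](R) ⋈[f=b] (T ∪ π[c,b,a](ρ[a/f](ρ[b/d](ρ[c/e](R)))))))) → 2

|E| = 2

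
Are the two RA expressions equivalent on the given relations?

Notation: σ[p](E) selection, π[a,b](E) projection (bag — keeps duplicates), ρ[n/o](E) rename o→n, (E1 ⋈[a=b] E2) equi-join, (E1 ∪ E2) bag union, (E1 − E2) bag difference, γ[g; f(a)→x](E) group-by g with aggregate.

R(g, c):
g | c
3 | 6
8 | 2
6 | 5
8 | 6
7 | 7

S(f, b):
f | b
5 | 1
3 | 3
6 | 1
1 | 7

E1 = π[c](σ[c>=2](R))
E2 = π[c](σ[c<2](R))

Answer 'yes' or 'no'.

E1 stepwise |·|:
  R → 5
  σ[c>=2](R) → 5
  π[c](σ[c>=2](R)) → 5
E2 stepwise |·|:
  R → 5
  σ[c<2](R) → 0
  π[c](σ[c<2](R)) → 0

E1 result:
c
2
5
6
6
7
E2 result:
c
(0 rows)
Witness: (6,) appears 2× in E1 but 0× in E2.

no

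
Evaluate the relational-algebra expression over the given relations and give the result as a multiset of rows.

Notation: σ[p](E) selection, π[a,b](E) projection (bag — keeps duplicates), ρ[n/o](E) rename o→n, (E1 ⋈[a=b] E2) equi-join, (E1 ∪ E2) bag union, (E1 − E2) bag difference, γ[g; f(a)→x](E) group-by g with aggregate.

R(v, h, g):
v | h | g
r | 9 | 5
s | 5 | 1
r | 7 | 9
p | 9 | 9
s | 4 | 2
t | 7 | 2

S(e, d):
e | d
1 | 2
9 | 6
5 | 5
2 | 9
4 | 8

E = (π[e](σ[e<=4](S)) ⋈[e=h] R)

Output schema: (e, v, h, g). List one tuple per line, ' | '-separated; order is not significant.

Stepwise |·|:
  S → 5
  σ[e<=4](S) → 3
  π[e](σ[e<=4](S)) → 3
  R → 6
  (π[e](σ[e<=4](S)) ⋈[e=h] R) → 1

== RESULT ==
e | v | h | g
4 | s | 4 | 2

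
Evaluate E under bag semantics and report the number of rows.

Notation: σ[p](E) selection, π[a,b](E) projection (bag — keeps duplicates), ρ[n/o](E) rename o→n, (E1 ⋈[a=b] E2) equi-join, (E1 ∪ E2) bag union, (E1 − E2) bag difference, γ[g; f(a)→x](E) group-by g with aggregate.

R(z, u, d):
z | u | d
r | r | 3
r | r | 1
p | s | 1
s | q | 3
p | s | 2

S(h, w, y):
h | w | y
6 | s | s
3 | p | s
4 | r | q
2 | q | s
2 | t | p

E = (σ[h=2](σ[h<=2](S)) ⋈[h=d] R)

Stepwise |·|:
  S → 5
  σ[h<=2](S) → 2
  σ[h=2](σ[h<=2](S)) → 2
  R → 5
  (σ[h=2](σ[h<=2](S)) ⋈[h=d] R) → 2

|E| = 2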